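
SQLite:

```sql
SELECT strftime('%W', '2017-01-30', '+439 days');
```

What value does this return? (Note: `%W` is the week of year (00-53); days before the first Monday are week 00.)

15

First apply '+439 days': 2017-01-30 → 2018-04-14.
2018-04-14 is a Saturday. SQLite's %W counts Mondays since the year started; the result is 15.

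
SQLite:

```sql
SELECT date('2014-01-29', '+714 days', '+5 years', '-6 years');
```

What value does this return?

Applying '+714 days' to 2014-01-29: counting 714 days forward gives 2016-01-13.
Adding +5 years to 2016-01-13 gives 2021-01-13.
Adding -6 years to 2021-01-13 gives 2015-01-13.

2015-01-13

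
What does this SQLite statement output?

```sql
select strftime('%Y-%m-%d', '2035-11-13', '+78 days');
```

First apply '+78 days': 2035-11-13 → 2036-01-30.
`%Y-%m-%d` extracts the ISO date: 2036-01-30.

2036-01-30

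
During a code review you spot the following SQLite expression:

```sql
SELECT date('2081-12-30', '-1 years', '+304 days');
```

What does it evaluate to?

Adding -1 year to 2081-12-30 gives 2080-12-30.
Applying '+304 days' to 2080-12-30: counting 304 days forward gives 2081-10-30.

2081-10-30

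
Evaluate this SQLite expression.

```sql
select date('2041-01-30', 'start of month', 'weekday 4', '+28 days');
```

2041-01-31

`start of month` rewinds 2041-01-30 to 2041-01-01.
`weekday 4` advances to the next Thursday; 2041-01-01 is a Tuesday, so it moves forward to 2041-01-03.
Advancing 28 more days within January lands on 2041-01-31.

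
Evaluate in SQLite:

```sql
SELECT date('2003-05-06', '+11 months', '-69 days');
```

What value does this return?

Adding +11 months to 2003-05-06 gives 2004-04-06.
Applying '-69 days' to 2004-04-06: counting 69 days back gives 2004-01-28.

2004-01-28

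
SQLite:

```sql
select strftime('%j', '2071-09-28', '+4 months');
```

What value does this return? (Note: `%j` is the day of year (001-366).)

First apply '+4 months': 2071-09-28 → 2072-01-28.
Day-of-year for 2072-01-28: days since 2072-01-01 inclusive = 28, zero-padded to 028.

028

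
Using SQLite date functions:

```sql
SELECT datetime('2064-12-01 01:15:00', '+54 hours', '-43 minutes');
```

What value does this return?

+54 hours from 2064-12-01 01:15:00 is 2064-12-03 07:15:00 (crosses midnight).
-43 minutes from 2064-12-03 07:15:00 is 2064-12-03 06:32:00.

2064-12-03 06:32:00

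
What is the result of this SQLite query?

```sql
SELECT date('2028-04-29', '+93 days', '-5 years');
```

2023-07-31

Applying '+93 days' to 2028-04-29: counting 93 days forward gives 2028-07-31.
Adding -5 years to 2028-07-31 gives 2023-07-31.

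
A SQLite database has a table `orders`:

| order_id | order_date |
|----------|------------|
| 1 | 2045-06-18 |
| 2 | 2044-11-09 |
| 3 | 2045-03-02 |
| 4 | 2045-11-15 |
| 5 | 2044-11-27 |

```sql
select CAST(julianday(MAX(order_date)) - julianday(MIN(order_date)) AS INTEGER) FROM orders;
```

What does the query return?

371

MIN = 2044-11-09, MAX = 2045-11-15.
21 days remain in November 2044 after the 9th (30 − 9).
Full months from December 2044 through October 2045 contribute their day counts.
Then 15 days into November 2045.
Total: 21 + 31 + 31 + 28 + 31 + 30 + 31 + 30 + 31 + 31 + 30 + 31 + 15 = 371.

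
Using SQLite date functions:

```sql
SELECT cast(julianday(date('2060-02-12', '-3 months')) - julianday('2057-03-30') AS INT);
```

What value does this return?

957

Adding -3 months to 2060-02-12 gives 2059-11-12.
1 day remains in March 2057 after the 30th (31 − 30).
Full months from April 2057 through October 2059 contribute their day counts.
Then 12 days into November 2059.
Total: 1 + 30 + 31 + 30 + 31 + 31 + 30 + 31 + 30 + 31 + 31 + 28 + 31 + 30 + 31 + 30 + 31 + 31 + 30 + 31 + 30 + 31 + 31 + 28 + 31 + 30 + 31 + 30 + 31 + 31 + 30 + 31 + 12 = 957.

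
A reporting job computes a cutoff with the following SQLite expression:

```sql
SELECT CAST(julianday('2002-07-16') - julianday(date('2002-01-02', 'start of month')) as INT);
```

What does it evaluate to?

`start of month` rewinds 2002-01-02 to 2002-01-01.
30 days remain in January 2002 after the 1st (31 − 1).
February 2002: 28 days.
March 2002: 31 days.
April 2002: 30 days.
May 2002: 31 days.
June 2002: 30 days.
Then 16 days into July 2002.
Total: 30 + 28 + 31 + 30 + 31 + 30 + 16 = 196.

196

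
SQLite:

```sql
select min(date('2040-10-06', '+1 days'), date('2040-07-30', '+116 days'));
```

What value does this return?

date('2040-10-06', '+1 days') → 2040-10-07.
date('2040-07-30', '+116 days') → 2040-11-23.
Earlier of the two is 2040-10-07.

2040-10-07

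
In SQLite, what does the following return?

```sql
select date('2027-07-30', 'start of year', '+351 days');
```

`start of year` rewinds 2027-07-30 to 2027-01-01.
Applying '+351 days' to 2027-01-01: counting 351 days forward gives 2027-12-18.

2027-12-18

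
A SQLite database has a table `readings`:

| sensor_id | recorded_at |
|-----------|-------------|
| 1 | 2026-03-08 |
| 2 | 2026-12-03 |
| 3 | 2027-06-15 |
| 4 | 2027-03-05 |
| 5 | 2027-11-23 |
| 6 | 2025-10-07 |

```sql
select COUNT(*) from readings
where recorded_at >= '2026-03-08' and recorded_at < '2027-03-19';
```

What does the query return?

3

Rows in [2026-03-08, 2027-03-19): 2026-03-08, 2026-12-03, 2027-03-05 → 3 rows.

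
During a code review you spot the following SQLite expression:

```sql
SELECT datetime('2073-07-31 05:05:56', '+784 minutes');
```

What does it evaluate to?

2073-07-31 18:09:56

784 minutes = 13h 4m; +784 minutes from 2073-07-31 05:05:56 is 2073-07-31 18:09:56.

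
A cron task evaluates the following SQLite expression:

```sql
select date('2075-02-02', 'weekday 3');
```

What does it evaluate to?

2075-02-06

`weekday 3` advances to the next Wednesday; 2075-02-02 is a Saturday, so it moves forward to 2075-02-06.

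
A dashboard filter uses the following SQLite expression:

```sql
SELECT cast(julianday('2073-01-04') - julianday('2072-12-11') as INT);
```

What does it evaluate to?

20 days remain in December 2072 after the 11th (31 − 11).
Then 4 days into January 2073.
Total: 20 + 4 = 24.

24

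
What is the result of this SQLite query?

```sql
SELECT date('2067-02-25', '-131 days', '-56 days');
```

Applying '-131 days' to 2067-02-25: counting 131 days back gives 2066-10-17.
Applying '-56 days' to 2066-10-17: counting 56 days back gives 2066-08-22.

2066-08-22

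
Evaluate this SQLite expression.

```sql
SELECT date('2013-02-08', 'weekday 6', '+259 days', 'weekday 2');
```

`weekday 6` advances to the next Saturday; 2013-02-08 is a Friday, so it moves forward to 2013-02-09.
Applying '+259 days' to 2013-02-09: counting 259 days forward gives 2013-10-26.
`weekday 2` advances to the next Tuesday; 2013-10-26 is a Saturday, so it moves forward to 2013-10-29.

2013-10-29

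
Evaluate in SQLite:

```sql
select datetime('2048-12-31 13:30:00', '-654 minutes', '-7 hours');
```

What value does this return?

2048-12-30 19:36:00

654 minutes = 10h 54m; -654 minutes from 2048-12-31 13:30:00 is 2048-12-31 02:36:00.
-7 hours from 2048-12-31 02:36:00 is 2048-12-30 19:36:00 (crosses midnight).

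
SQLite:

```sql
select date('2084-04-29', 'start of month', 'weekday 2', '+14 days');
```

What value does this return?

2084-04-18

`start of month` rewinds 2084-04-29 to 2084-04-01.
`weekday 2` advances to the next Tuesday; 2084-04-01 is a Saturday, so it moves forward to 2084-04-04.
Advancing 14 more days within April lands on 2084-04-18.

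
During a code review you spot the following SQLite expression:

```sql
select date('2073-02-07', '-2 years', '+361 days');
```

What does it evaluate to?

2072-02-03

Adding -2 years to 2073-02-07 gives 2071-02-07.
Applying '+361 days' to 2071-02-07: counting 361 days forward gives 2072-02-03.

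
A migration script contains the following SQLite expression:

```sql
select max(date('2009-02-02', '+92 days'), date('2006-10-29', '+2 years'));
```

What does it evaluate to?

2009-05-05

date('2009-02-02', '+92 days') → 2009-05-05.
date('2006-10-29', '+2 years') → 2008-10-29.
Later of the two is 2009-05-05.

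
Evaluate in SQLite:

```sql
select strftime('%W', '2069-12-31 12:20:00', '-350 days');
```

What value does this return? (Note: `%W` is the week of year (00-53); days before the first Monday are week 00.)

First apply '-350 days': 2069-12-31 12:20:00 → 2069-01-15 12:20:00.
2069-01-15 is a Tuesday. SQLite's %W counts Mondays since the year started; the result is 02.

02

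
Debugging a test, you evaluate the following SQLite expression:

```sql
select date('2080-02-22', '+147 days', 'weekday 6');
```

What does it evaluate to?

2080-07-20

Applying '+147 days' to 2080-02-22: counting 147 days forward gives 2080-07-18.
`weekday 6` advances to the next Saturday; 2080-07-18 is a Thursday, so it moves forward to 2080-07-20.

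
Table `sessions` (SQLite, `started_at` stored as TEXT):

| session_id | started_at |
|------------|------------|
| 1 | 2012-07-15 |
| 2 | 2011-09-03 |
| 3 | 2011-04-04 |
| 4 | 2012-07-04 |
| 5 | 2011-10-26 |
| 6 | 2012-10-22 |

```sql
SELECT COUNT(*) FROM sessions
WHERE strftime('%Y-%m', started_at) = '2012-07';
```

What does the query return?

2

Rows with year-month 2012-07: 2012-07-15, 2012-07-04 → 2.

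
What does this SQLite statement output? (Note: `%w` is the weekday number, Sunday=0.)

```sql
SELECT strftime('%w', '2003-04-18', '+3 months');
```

First apply '+3 months': 2003-04-18 → 2003-07-18.
2003-07-18 is a Friday; with Sunday=0 that is 5.

5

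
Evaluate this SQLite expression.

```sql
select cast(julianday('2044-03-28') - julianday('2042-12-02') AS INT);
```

482

29 days remain in December 2042 after the 2nd (31 − 2).
Full months from January 2043 through February 2044 contribute their day counts.
Then 28 days into March 2044.
Total: 29 + 31 + 28 + 31 + 30 + 31 + 30 + 31 + 31 + 30 + 31 + 30 + 31 + 31 + 29 + 28 = 482.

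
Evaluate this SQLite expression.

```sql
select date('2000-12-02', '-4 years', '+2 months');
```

1997-02-02

Adding -4 years to 2000-12-02 gives 1996-12-02.
Adding +2 months to 1996-12-02 gives 1997-02-02.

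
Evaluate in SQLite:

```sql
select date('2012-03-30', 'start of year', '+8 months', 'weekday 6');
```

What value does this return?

2012-09-01

`start of year` rewinds 2012-03-30 to 2012-01-01.
Adding +8 months to 2012-01-01 gives 2012-09-01.
`weekday 6` advances to the next Saturday; 2012-09-01 is already a Saturday, so it stays at 2012-09-01.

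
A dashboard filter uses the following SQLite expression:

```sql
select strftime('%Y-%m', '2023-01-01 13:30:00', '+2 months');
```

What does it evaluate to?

First apply '+2 months': 2023-01-01 13:30:00 → 2023-03-01 13:30:00.
`%Y-%m` extracts the year-month: 2023-03.

2023-03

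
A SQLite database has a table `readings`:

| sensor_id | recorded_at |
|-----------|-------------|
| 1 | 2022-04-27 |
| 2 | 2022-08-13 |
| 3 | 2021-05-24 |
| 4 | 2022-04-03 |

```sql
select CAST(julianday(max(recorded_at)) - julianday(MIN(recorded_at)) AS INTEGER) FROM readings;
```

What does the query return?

MIN = 2021-05-24, MAX = 2022-08-13.
7 days remain in May 2021 after the 24th (31 − 24).
Full months from June 2021 through July 2022 contribute their day counts.
Then 13 days into August 2022.
Total: 7 + 30 + 31 + 31 + 30 + 31 + 30 + 31 + 31 + 28 + 31 + 30 + 31 + 30 + 31 + 13 = 446.

446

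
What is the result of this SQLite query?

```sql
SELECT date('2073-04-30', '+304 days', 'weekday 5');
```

Applying '+304 days' to 2073-04-30: counting 304 days forward gives 2074-02-28.
`weekday 5` advances to the next Friday; 2074-02-28 is a Wednesday, so it moves forward to 2074-03-02.

2074-03-02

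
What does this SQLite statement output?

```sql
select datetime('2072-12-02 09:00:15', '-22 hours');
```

2072-12-01 11:00:15

-22 hours from 2072-12-02 09:00:15 is 2072-12-01 11:00:15 (crosses midnight).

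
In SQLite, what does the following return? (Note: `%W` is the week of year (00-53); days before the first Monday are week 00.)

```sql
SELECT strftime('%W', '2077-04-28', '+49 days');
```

24

First apply '+49 days': 2077-04-28 → 2077-06-16.
2077-06-16 is a Wednesday. SQLite's %W counts Mondays since the year started; the result is 24.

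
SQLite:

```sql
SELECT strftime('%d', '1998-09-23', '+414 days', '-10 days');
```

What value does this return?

First apply '+414 days', '-10 days': 1998-09-23 → 1999-11-01.
`%d` extracts the 2-digit day of month: 01.

01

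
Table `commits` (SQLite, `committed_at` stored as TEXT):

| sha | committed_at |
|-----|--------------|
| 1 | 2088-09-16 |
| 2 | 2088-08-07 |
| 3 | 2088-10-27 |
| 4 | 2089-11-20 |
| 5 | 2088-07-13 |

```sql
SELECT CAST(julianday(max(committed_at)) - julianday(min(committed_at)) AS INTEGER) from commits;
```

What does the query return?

MIN = 2088-07-13, MAX = 2089-11-20.
18 days remain in July 2088 after the 13th (31 − 13).
Full months from August 2088 through October 2089 contribute their day counts.
Then 20 days into November 2089.
Total: 18 + 31 + 30 + 31 + 30 + 31 + 31 + 28 + 31 + 30 + 31 + 30 + 31 + 31 + 30 + 31 + 20 = 495.

495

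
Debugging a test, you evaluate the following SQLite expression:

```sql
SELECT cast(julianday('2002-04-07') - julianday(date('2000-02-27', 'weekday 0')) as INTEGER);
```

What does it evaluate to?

770

`weekday 0` advances to the next Sunday; 2000-02-27 is already a Sunday, so it stays at 2000-02-27.
2 days remain in February 2000 after the 27th (29 − 27).
Full months from March 2000 through March 2002 contribute their day counts.
Then 7 days into April 2002.
Total: 2 + 31 + 30 + 31 + 30 + 31 + 31 + 30 + 31 + 30 + 31 + 31 + 28 + 31 + 30 + 31 + 30 + 31 + 31 + 30 + 31 + 30 + 31 + 31 + 28 + 31 + 7 = 770.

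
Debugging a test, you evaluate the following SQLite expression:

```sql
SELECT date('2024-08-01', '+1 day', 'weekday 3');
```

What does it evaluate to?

Advancing 1 more day within August lands on 2024-08-02.
`weekday 3` advances to the next Wednesday; 2024-08-02 is a Friday, so it moves forward to 2024-08-07.

2024-08-07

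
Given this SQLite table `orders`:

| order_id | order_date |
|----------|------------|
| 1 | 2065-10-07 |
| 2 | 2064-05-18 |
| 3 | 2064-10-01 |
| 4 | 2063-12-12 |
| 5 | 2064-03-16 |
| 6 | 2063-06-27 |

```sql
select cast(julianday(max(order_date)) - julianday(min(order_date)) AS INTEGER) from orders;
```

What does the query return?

833

MIN = 2063-06-27, MAX = 2065-10-07.
3 days remain in June 2063 after the 27th (30 − 27).
Full months from July 2063 through September 2065 contribute their day counts.
Then 7 days into October 2065.
Total: 3 + 31 + 31 + 30 + 31 + 30 + 31 + 31 + 29 + 31 + 30 + 31 + 30 + 31 + 31 + 30 + 31 + 30 + 31 + 31 + 28 + 31 + 30 + 31 + 30 + 31 + 31 + 30 + 7 = 833.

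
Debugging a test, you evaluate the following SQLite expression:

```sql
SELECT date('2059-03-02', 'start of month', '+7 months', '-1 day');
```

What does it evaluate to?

2059-09-30

`start of month` rewinds 2059-03-02 to 2059-03-01.
Adding +7 months to 2059-03-01 gives 2059-10-01.
Going back 1 day from 2059-10-01 reaches 2059-09-30 (last day of September, 30 days).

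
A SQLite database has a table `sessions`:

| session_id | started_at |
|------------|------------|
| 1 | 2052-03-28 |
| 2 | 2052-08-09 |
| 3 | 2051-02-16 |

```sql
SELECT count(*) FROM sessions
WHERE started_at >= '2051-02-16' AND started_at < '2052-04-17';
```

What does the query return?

Rows in [2051-02-16, 2052-04-17): 2052-03-28, 2051-02-16 → 2 rows.

2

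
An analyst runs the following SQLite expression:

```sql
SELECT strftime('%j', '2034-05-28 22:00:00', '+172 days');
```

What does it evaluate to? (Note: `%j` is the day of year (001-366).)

First apply '+172 days': 2034-05-28 22:00:00 → 2034-11-16 22:00:00.
Day-of-year for 2034-11-16: days since 2034-01-01 inclusive = 320, zero-padded to 320.

320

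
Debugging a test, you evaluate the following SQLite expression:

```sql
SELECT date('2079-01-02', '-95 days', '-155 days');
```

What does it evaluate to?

2078-04-27

Applying '-95 days' to 2079-01-02: counting 95 days back gives 2078-09-29.
Applying '-155 days' to 2078-09-29: counting 155 days back gives 2078-04-27.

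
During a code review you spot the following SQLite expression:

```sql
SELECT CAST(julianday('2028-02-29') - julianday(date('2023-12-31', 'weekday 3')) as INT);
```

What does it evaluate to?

`weekday 3` advances to the next Wednesday; 2023-12-31 is a Sunday, so it moves forward to 2024-01-03.
28 days remain in January 2024 after the 3rd (31 − 3).
Full months from February 2024 through January 2028 contribute their day counts.
Then 29 days into February 2028.
Total: 28 + 29 + 31 + 30 + 31 + 30 + 31 + 31 + 30 + 31 + 30 + 31 + 31 + 28 + 31 + 30 + 31 + 30 + 31 + 31 + 30 + 31 + 30 + 31 + 31 + 28 + 31 + 30 + 31 + 30 + 31 + 31 + 30 + 31 + 30 + 31 + 31 + 28 + 31 + 30 + 31 + 30 + 31 + 31 + 30 + 31 + 30 + 31 + 31 + 29 = 1518.

1518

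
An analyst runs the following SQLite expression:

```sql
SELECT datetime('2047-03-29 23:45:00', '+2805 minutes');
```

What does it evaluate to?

2805 minutes = 46h 45m; +2805 minutes from 2047-03-29 23:45:00 is 2047-03-31 22:30:00 (crosses midnight).

2047-03-31 22:30:00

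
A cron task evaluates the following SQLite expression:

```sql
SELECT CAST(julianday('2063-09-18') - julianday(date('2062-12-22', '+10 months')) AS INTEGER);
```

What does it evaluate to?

Adding +10 months to 2062-12-22 gives 2063-10-22.
12 days remain in September 2063 after the 18th (30 − 18).
Then 22 days into October 2063.
Total: 12 + 22 = 34.
The subtraction is earlier − later, so the result is −34 → -34.

-34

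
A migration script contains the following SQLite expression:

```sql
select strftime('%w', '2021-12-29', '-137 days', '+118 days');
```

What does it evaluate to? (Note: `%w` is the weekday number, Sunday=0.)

5

First apply '-137 days', '+118 days': 2021-12-29 → 2021-12-10.
2021-12-10 is a Friday; with Sunday=0 that is 5.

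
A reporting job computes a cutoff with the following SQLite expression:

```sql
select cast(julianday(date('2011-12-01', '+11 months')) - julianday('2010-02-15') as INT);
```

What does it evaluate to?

990

Adding +11 months to 2011-12-01 gives 2012-11-01.
13 days remain in February 2010 after the 15th (28 − 15).
Full months from March 2010 through October 2012 contribute their day counts.
Then 1 day into November 2012.
Total: 13 + 31 + 30 + 31 + 30 + 31 + 31 + 30 + 31 + 30 + 31 + 31 + 28 + 31 + 30 + 31 + 30 + 31 + 31 + 30 + 31 + 30 + 31 + 31 + 29 + 31 + 30 + 31 + 30 + 31 + 31 + 30 + 31 + 1 = 990.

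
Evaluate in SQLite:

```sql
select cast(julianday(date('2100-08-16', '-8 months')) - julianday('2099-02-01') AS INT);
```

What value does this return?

318

Adding -8 months to 2100-08-16 gives 2099-12-16.
27 days remain in February 2099 after the 1st (28 − 1).
Full months from March 2099 through November 2099 contribute their day counts.
Then 16 days into December 2099.
Total: 27 + 31 + 30 + 31 + 30 + 31 + 31 + 30 + 31 + 30 + 16 = 318.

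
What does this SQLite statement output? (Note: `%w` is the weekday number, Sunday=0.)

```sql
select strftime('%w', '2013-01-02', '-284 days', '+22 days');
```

0

First apply '-284 days', '+22 days': 2013-01-02 → 2012-04-15.
2012-04-15 is a Sunday; with Sunday=0 that is 0.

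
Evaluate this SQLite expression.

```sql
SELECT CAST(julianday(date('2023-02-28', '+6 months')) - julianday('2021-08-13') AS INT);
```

Adding +6 months to 2023-02-28 gives 2023-08-28.
18 days remain in August 2021 after the 13th (31 − 13).
Full months from September 2021 through July 2023 contribute their day counts.
Then 28 days into August 2023.
Total: 18 + 30 + 31 + 30 + 31 + 31 + 28 + 31 + 30 + 31 + 30 + 31 + 31 + 30 + 31 + 30 + 31 + 31 + 28 + 31 + 30 + 31 + 30 + 31 + 28 = 745.

745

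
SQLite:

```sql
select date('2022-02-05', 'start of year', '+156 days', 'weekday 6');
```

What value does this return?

`start of year` rewinds 2022-02-05 to 2022-01-01.
Applying '+156 days' to 2022-01-01: counting 156 days forward gives 2022-06-06.
`weekday 6` advances to the next Saturday; 2022-06-06 is a Monday, so it moves forward to 2022-06-11.

2022-06-11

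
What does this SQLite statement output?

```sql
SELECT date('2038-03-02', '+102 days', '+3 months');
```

2038-09-12

Applying '+102 days' to 2038-03-02: counting 102 days forward gives 2038-06-12.
Adding +3 months to 2038-06-12 gives 2038-09-12.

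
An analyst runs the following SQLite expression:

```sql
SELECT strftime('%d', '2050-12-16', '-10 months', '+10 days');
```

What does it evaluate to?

26

First apply '-10 months', '+10 days': 2050-12-16 → 2050-02-26.
`%d` extracts the 2-digit day of month: 26.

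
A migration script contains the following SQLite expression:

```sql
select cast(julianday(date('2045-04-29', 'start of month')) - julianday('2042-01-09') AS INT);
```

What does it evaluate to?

1178

`start of month` rewinds 2045-04-29 to 2045-04-01.
22 days remain in January 2042 after the 9th (31 − 9).
Full months from February 2042 through March 2045 contribute their day counts.
Then 1 day into April 2045.
Total: 22 + 28 + 31 + 30 + 31 + 30 + 31 + 31 + 30 + 31 + 30 + 31 + 31 + 28 + 31 + 30 + 31 + 30 + 31 + 31 + 30 + 31 + 30 + 31 + 31 + 29 + 31 + 30 + 31 + 30 + 31 + 31 + 30 + 31 + 30 + 31 + 31 + 28 + 31 + 1 = 1178.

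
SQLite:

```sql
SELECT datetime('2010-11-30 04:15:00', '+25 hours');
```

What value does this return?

+25 hours from 2010-11-30 04:15:00 is 2010-12-01 05:15:00 (crosses midnight).

2010-12-01 05:15:00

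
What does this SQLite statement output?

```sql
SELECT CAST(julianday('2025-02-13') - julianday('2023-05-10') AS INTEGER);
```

21 days remain in May 2023 after the 10th (31 − 10).
Full months from June 2023 through January 2025 contribute their day counts.
Then 13 days into February 2025.
Total: 21 + 30 + 31 + 31 + 30 + 31 + 30 + 31 + 31 + 29 + 31 + 30 + 31 + 30 + 31 + 31 + 30 + 31 + 30 + 31 + 31 + 13 = 645.

645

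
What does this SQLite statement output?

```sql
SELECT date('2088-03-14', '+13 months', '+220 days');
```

2089-11-20

Adding +13 months to 2088-03-14 gives 2089-04-14.
Applying '+220 days' to 2089-04-14: counting 220 days forward gives 2089-11-20.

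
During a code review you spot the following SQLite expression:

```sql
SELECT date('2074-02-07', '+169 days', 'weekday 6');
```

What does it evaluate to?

2074-07-28

Applying '+169 days' to 2074-02-07: counting 169 days forward gives 2074-07-26.
`weekday 6` advances to the next Saturday; 2074-07-26 is a Thursday, so it moves forward to 2074-07-28.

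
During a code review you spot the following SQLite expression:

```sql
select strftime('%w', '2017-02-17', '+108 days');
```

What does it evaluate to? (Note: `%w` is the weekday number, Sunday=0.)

1

First apply '+108 days': 2017-02-17 → 2017-06-05.
2017-06-05 is a Monday; with Sunday=0 that is 1.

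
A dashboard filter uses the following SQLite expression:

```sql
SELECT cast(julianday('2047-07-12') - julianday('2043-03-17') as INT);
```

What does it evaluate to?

1578

14 days remain in March 2043 after the 17th (31 − 17).
Full months from April 2043 through June 2047 contribute their day counts.
Then 12 days into July 2047.
Total: 14 + 30 + 31 + 30 + 31 + 31 + 30 + 31 + 30 + 31 + 31 + 29 + 31 + 30 + 31 + 30 + 31 + 31 + 30 + 31 + 30 + 31 + 31 + 28 + 31 + 30 + 31 + 30 + 31 + 31 + 30 + 31 + 30 + 31 + 31 + 28 + 31 + 30 + 31 + 30 + 31 + 31 + 30 + 31 + 30 + 31 + 31 + 28 + 31 + 30 + 31 + 30 + 12 = 1578.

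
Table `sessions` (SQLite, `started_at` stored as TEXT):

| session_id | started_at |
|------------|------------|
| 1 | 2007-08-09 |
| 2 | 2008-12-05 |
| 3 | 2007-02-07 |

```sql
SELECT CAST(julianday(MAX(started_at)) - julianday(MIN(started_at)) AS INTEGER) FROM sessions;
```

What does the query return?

MIN = 2007-02-07, MAX = 2008-12-05.
21 days remain in February 2007 after the 7th (28 − 7).
Full months from March 2007 through November 2008 contribute their day counts.
Then 5 days into December 2008.
Total: 21 + 31 + 30 + 31 + 30 + 31 + 31 + 30 + 31 + 30 + 31 + 31 + 29 + 31 + 30 + 31 + 30 + 31 + 31 + 30 + 31 + 30 + 5 = 667.

667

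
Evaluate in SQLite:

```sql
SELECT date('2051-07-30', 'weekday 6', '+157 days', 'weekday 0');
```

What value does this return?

2052-01-14

`weekday 6` advances to the next Saturday; 2051-07-30 is a Sunday, so it moves forward to 2051-08-05.
Applying '+157 days' to 2051-08-05: counting 157 days forward gives 2052-01-09.
`weekday 0` advances to the next Sunday; 2052-01-09 is a Tuesday, so it moves forward to 2052-01-14.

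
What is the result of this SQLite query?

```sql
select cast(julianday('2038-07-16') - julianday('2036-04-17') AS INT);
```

820

13 days remain in April 2036 after the 17th (30 − 17).
Full months from May 2036 through June 2038 contribute their day counts.
Then 16 days into July 2038.
Total: 13 + 31 + 30 + 31 + 31 + 30 + 31 + 30 + 31 + 31 + 28 + 31 + 30 + 31 + 30 + 31 + 31 + 30 + 31 + 30 + 31 + 31 + 28 + 31 + 30 + 31 + 30 + 16 = 820.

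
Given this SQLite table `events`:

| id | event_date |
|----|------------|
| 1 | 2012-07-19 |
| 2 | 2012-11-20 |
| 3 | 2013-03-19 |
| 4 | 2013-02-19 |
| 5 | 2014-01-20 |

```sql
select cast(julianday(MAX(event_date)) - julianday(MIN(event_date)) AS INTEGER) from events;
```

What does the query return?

550

MIN = 2012-07-19, MAX = 2014-01-20.
12 days remain in July 2012 after the 19th (31 − 19).
Full months from August 2012 through December 2013 contribute their day counts.
Then 20 days into January 2014.
Total: 12 + 31 + 30 + 31 + 30 + 31 + 31 + 28 + 31 + 30 + 31 + 30 + 31 + 31 + 30 + 31 + 30 + 31 + 20 = 550.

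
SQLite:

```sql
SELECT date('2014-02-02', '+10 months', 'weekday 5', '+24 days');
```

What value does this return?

Adding +10 months to 2014-02-02 gives 2014-12-02.
`weekday 5` advances to the next Friday; 2014-12-02 is a Tuesday, so it moves forward to 2014-12-05.
Advancing 24 more days within December lands on 2014-12-29.

2014-12-29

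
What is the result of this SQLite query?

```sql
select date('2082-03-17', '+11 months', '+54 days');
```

2083-04-12

Adding +11 months to 2082-03-17 gives 2083-02-17.
Applying '+54 days' to 2083-02-17: counting 54 days forward gives 2083-04-12.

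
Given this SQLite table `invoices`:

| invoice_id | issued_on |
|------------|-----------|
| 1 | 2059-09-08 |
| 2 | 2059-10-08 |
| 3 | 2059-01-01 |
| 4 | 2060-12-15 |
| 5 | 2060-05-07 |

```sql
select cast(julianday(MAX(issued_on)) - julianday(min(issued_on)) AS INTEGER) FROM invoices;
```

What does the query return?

714

MIN = 2059-01-01, MAX = 2060-12-15.
30 days remain in January 2059 after the 1st (31 − 1).
Full months from February 2059 through November 2060 contribute their day counts.
Then 15 days into December 2060.
Total: 30 + 28 + 31 + 30 + 31 + 30 + 31 + 31 + 30 + 31 + 30 + 31 + 31 + 29 + 31 + 30 + 31 + 30 + 31 + 31 + 30 + 31 + 30 + 15 = 714.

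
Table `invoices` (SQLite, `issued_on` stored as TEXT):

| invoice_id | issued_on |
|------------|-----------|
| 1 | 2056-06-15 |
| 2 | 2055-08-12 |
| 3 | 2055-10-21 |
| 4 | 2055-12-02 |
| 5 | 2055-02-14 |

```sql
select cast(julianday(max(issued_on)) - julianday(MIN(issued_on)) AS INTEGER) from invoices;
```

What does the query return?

MIN = 2055-02-14, MAX = 2056-06-15.
14 days remain in February 2055 after the 14th (28 − 14).
Full months from March 2055 through May 2056 contribute their day counts.
Then 15 days into June 2056.
Total: 14 + 31 + 30 + 31 + 30 + 31 + 31 + 30 + 31 + 30 + 31 + 31 + 29 + 31 + 30 + 31 + 15 = 487.

487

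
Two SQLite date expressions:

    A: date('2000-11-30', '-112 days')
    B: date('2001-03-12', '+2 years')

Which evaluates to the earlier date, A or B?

A

A = 2000-08-10.
B = 2003-03-12.
A is earlier.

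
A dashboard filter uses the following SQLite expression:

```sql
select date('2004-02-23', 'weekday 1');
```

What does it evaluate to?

`weekday 1` advances to the next Monday; 2004-02-23 is already a Monday, so it stays at 2004-02-23.

2004-02-23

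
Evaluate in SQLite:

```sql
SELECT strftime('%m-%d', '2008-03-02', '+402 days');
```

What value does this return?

04-08

First apply '+402 days': 2008-03-02 → 2009-04-08.
`%m-%d` extracts the month-day: 04-08.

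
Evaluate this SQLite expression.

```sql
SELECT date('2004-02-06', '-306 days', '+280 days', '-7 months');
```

Applying '-306 days' to 2004-02-06: counting 306 days back gives 2003-04-06.
Applying '+280 days' to 2003-04-06: counting 280 days forward gives 2004-01-11.
Adding -7 months to 2004-01-11 gives 2003-06-11.

2003-06-11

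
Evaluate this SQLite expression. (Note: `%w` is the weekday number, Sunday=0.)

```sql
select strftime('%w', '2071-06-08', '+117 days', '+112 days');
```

6

First apply '+117 days', '+112 days': 2071-06-08 → 2072-01-23.
2072-01-23 is a Saturday; with Sunday=0 that is 6.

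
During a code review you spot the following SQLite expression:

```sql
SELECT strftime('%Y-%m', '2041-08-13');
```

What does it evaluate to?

`%Y-%m` extracts the year-month: 2041-08.

2041-08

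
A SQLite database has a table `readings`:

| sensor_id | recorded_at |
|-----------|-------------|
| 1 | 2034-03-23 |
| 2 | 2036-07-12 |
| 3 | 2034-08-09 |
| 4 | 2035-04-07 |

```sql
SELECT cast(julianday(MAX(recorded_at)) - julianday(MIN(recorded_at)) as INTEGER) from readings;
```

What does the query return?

842

MIN = 2034-03-23, MAX = 2036-07-12.
8 days remain in March 2034 after the 23rd (31 − 23).
Full months from April 2034 through June 2036 contribute their day counts.
Then 12 days into July 2036.
Total: 8 + 30 + 31 + 30 + 31 + 31 + 30 + 31 + 30 + 31 + 31 + 28 + 31 + 30 + 31 + 30 + 31 + 31 + 30 + 31 + 30 + 31 + 31 + 29 + 31 + 30 + 31 + 30 + 12 = 842.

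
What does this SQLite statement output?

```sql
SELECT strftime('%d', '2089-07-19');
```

`%d` extracts the 2-digit day of month: 19.

19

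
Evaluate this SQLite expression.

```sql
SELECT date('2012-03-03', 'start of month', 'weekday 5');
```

2012-03-02

`start of month` rewinds 2012-03-03 to 2012-03-01.
`weekday 5` advances to the next Friday; 2012-03-01 is a Thursday, so it moves forward to 2012-03-02.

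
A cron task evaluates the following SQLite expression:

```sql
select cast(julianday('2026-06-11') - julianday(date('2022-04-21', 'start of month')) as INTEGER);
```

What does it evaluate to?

`start of month` rewinds 2022-04-21 to 2022-04-01.
29 days remain in April 2022 after the 1st (30 − 1).
Full months from May 2022 through May 2026 contribute their day counts.
Then 11 days into June 2026.
Total: 29 + 31 + 30 + 31 + 31 + 30 + 31 + 30 + 31 + 31 + 28 + 31 + 30 + 31 + 30 + 31 + 31 + 30 + 31 + 30 + 31 + 31 + 29 + 31 + 30 + 31 + 30 + 31 + 31 + 30 + 31 + 30 + 31 + 31 + 28 + 31 + 30 + 31 + 30 + 31 + 31 + 30 + 31 + 30 + 31 + 31 + 28 + 31 + 30 + 31 + 11 = 1532.

1532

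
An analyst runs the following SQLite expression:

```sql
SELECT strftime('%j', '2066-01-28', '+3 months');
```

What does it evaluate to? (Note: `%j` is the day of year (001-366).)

First apply '+3 months': 2066-01-28 → 2066-04-28.
Day-of-year for 2066-04-28: days since 2066-01-01 inclusive = 118, zero-padded to 118.

118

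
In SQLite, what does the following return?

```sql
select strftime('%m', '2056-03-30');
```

`%m` extracts the 2-digit month (01-12): 03.

03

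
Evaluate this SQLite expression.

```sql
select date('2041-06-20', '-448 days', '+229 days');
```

Applying '-448 days' to 2041-06-20: counting 448 days back gives 2040-03-29.
Applying '+229 days' to 2040-03-29: counting 229 days forward gives 2040-11-13.

2040-11-13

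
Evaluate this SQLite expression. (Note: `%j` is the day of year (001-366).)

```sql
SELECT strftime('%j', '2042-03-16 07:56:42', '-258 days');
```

First apply '-258 days': 2042-03-16 07:56:42 → 2041-07-01 07:56:42.
Day-of-year for 2041-07-01: days since 2041-01-01 inclusive = 182, zero-padded to 182.

182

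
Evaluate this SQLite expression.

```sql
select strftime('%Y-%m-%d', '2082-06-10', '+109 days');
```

First apply '+109 days': 2082-06-10 → 2082-09-27.
`%Y-%m-%d` extracts the ISO date: 2082-09-27.

2082-09-27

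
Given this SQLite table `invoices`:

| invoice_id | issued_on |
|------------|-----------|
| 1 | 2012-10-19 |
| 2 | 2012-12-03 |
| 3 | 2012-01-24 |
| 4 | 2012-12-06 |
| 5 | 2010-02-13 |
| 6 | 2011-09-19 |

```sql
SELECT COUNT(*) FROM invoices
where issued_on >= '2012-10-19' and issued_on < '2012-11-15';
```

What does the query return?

1

Rows in [2012-10-19, 2012-11-15): 2012-10-19 → 1 row.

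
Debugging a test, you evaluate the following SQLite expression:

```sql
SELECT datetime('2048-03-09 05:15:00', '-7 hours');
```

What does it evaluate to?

-7 hours from 2048-03-09 05:15:00 is 2048-03-08 22:15:00 (crosses midnight).

2048-03-08 22:15:00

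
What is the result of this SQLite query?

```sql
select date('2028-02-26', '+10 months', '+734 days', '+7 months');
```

Adding +10 months to 2028-02-26 gives 2028-12-26.
Applying '+734 days' to 2028-12-26: counting 734 days forward gives 2030-12-30.
Adding +7 months to 2030-12-30 gives 2031-07-30.

2031-07-30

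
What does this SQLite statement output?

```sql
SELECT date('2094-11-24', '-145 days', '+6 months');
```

Applying '-145 days' to 2094-11-24: counting 145 days back gives 2094-07-02.
Adding +6 months to 2094-07-02 gives 2095-01-02.

2095-01-02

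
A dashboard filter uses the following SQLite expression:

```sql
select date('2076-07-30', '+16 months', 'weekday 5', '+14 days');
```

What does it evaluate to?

2077-12-17

Adding +16 months to 2076-07-30 gives 2077-11-30.
`weekday 5` advances to the next Friday; 2077-11-30 is a Tuesday, so it moves forward to 2077-12-03.
Advancing 14 more days within December lands on 2077-12-17.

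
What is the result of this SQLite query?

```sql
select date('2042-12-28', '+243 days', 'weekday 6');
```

2043-08-29

Applying '+243 days' to 2042-12-28: counting 243 days forward gives 2043-08-28.
`weekday 6` advances to the next Saturday; 2043-08-28 is a Friday, so it moves forward to 2043-08-29.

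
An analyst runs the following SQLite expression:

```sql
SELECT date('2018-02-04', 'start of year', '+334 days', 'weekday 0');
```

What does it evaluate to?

2018-12-02

`start of year` rewinds 2018-02-04 to 2018-01-01.
Applying '+334 days' to 2018-01-01: counting 334 days forward gives 2018-12-01.
`weekday 0` advances to the next Sunday; 2018-12-01 is a Saturday, so it moves forward to 2018-12-02.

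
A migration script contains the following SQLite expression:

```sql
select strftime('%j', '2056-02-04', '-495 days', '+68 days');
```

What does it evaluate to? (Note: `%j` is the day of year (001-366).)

338

First apply '-495 days', '+68 days': 2056-02-04 → 2054-12-04.
Day-of-year for 2054-12-04: days since 2054-01-01 inclusive = 338, zero-padded to 338.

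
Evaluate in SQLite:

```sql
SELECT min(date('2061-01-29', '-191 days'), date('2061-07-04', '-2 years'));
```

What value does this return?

2059-07-04

date('2061-01-29', '-191 days') → 2060-07-22.
date('2061-07-04', '-2 years') → 2059-07-04.
Earlier of the two is 2059-07-04.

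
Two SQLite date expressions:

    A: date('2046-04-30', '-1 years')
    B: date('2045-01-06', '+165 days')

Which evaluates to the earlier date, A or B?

A = 2045-04-30.
B = 2045-06-20.
A is earlier.

A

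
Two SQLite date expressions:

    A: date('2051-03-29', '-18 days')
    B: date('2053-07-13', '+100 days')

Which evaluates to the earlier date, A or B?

A

A = 2051-03-11.
B = 2053-10-21.
A is earlier.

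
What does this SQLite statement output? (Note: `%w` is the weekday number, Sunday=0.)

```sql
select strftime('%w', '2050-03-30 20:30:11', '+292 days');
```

First apply '+292 days': 2050-03-30 20:30:11 → 2051-01-16 20:30:11.
2051-01-16 is a Monday; with Sunday=0 that is 1.

1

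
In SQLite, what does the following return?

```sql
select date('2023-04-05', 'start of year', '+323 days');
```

`start of year` rewinds 2023-04-05 to 2023-01-01.
Applying '+323 days' to 2023-01-01: counting 323 days forward gives 2023-11-20.

2023-11-20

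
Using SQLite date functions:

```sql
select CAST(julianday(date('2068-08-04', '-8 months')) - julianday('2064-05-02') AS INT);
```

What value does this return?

1311

Adding -8 months to 2068-08-04 gives 2067-12-04.
29 days remain in May 2064 after the 2nd (31 − 2).
Full months from June 2064 through November 2067 contribute their day counts.
Then 4 days into December 2067.
Total: 29 + 30 + 31 + 31 + 30 + 31 + 30 + 31 + 31 + 28 + 31 + 30 + 31 + 30 + 31 + 31 + 30 + 31 + 30 + 31 + 31 + 28 + 31 + 30 + 31 + 30 + 31 + 31 + 30 + 31 + 30 + 31 + 31 + 28 + 31 + 30 + 31 + 30 + 31 + 31 + 30 + 31 + 30 + 4 = 1311.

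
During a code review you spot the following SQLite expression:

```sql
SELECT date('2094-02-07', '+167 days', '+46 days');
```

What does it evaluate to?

Applying '+167 days' to 2094-02-07: counting 167 days forward gives 2094-07-24.
Applying '+46 days' to 2094-07-24: counting 46 days forward gives 2094-09-08.

2094-09-08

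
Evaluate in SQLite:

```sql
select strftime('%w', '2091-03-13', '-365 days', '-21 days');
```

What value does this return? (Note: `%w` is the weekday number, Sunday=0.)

1

First apply '-365 days', '-21 days': 2091-03-13 → 2090-02-20.
2090-02-20 is a Monday; with Sunday=0 that is 1.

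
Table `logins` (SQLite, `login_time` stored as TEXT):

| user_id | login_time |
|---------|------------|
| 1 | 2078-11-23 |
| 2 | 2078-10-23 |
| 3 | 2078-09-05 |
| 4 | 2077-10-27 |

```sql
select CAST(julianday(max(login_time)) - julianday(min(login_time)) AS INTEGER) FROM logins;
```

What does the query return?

392

MIN = 2077-10-27, MAX = 2078-11-23.
4 days remain in October 2077 after the 27th (31 − 27).
Full months from November 2077 through October 2078 contribute their day counts.
Then 23 days into November 2078.
Total: 4 + 30 + 31 + 31 + 28 + 31 + 30 + 31 + 30 + 31 + 31 + 30 + 31 + 23 = 392.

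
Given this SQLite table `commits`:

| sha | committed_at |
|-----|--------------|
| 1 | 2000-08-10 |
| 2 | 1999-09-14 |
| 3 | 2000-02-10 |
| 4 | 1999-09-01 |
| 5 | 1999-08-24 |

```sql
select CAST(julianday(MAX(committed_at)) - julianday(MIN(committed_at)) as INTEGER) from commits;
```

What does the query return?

MIN = 1999-08-24, MAX = 2000-08-10.
7 days remain in August 1999 after the 24th (31 − 24).
Full months from September 1999 through July 2000 contribute their day counts.
Then 10 days into August 2000.
Total: 7 + 30 + 31 + 30 + 31 + 31 + 29 + 31 + 30 + 31 + 30 + 31 + 10 = 352.

352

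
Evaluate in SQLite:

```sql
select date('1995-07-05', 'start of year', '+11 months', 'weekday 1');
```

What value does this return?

`start of year` rewinds 1995-07-05 to 1995-01-01.
Adding +11 months to 1995-01-01 gives 1995-12-01.
`weekday 1` advances to the next Monday; 1995-12-01 is a Friday, so it moves forward to 1995-12-04.

1995-12-04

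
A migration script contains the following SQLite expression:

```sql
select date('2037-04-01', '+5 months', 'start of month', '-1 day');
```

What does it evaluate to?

2037-08-31

Adding +5 months to 2037-04-01 gives 2037-09-01.
`start of month` rewinds 2037-09-01 to 2037-09-01.
Going back 1 day from 2037-09-01 reaches 2037-08-31 (last day of August, 31 days).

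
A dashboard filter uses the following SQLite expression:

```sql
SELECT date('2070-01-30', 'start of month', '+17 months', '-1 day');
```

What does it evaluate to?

2071-05-31

`start of month` rewinds 2070-01-30 to 2070-01-01.
Adding +17 months to 2070-01-01 gives 2071-06-01.
Going back 1 day from 2071-06-01 reaches 2071-05-31 (last day of May, 31 days).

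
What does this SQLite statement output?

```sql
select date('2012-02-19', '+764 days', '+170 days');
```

2014-09-10

Applying '+764 days' to 2012-02-19: counting 764 days forward gives 2014-03-24.
Applying '+170 days' to 2014-03-24: counting 170 days forward gives 2014-09-10.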